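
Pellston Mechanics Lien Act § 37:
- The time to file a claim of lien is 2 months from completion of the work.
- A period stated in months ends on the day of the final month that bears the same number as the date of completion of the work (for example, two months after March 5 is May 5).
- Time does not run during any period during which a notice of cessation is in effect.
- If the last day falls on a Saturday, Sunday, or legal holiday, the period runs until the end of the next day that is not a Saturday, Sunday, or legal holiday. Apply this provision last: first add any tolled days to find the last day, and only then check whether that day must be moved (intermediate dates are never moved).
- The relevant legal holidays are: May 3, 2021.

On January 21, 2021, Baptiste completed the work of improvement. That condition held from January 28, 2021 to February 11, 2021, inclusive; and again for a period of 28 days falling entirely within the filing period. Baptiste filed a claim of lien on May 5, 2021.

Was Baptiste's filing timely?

No

2 months after January 21, 2021 is March 21, 2021.
From January 28, 2021 through February 11, 2021 inclusive is 15 days; tolling adds 15 days: March 21, 2021 + 15 days = April 5, 2021.
Tolling adds 28 days: April 5, 2021 + 28 days = May 3, 2021.
May 3, 2021 is a listed holiday. The next qualifying day is May 4, 2021.
The deadline is May 4, 2021; the filing on May 5, 2021 is after that date.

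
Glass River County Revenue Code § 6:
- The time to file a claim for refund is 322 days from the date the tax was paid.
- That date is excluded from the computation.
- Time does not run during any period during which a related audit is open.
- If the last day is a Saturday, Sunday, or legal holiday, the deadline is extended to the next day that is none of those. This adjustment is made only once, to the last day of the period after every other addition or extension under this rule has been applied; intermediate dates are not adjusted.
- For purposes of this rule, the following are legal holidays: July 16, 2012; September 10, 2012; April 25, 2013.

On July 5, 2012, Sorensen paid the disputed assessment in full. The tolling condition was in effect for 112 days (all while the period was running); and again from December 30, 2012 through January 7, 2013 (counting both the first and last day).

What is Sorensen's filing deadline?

322 days after July 5, 2012 is May 23, 2013.
Tolling adds 112 days: May 23, 2013 + 112 days = September 12, 2013.
From December 30, 2012 through January 7, 2013 inclusive is 9 days; tolling adds 9 days: September 12, 2013 + 9 days = September 21, 2013.
September 21, 2013 is Saturday; September 22, 2013 is Sunday. The next qualifying day is September 23, 2013.

September 23, 2013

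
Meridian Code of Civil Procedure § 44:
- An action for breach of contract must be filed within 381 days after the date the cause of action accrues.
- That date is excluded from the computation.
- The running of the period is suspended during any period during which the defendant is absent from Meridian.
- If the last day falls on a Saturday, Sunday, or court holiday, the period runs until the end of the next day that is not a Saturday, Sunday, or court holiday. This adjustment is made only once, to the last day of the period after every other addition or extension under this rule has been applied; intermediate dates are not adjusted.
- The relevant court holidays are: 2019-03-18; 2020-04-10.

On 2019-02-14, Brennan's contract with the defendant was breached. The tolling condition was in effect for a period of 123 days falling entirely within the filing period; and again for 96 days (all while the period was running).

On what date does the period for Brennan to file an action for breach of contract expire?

October 6, 2020

381 days after 2019-02-14 is March 1, 2020.
Tolling adds 123 days: March 1, 2020 + 123 days = July 2, 2020.
Tolling adds 96 days: July 2, 2020 + 96 days = October 6, 2020.
October 6, 2020 is a Tuesday and not a court holiday, so no extension applies.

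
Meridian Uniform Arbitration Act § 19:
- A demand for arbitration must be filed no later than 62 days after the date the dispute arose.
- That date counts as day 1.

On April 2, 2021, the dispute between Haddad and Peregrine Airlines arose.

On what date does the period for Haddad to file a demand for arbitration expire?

Counting April 2, 2021 as day 1, day 62 is June 2, 2021.

June 2, 2021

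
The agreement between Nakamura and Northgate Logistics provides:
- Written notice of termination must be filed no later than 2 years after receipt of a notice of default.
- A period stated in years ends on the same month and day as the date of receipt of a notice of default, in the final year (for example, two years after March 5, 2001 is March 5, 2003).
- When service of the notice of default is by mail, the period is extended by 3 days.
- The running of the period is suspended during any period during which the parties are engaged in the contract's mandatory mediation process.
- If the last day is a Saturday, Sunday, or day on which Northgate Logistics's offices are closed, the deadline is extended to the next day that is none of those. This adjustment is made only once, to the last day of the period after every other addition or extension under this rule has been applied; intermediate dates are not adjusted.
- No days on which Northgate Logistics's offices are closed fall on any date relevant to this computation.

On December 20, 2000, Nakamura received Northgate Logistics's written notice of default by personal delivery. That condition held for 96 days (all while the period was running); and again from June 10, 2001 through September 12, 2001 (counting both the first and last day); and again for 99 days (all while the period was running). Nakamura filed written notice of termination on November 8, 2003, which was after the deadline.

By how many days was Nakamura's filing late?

2 years after December 20, 2000 is December 20, 2002.
Service was not by mail, so no mail extension applies.
Tolling adds 96 days: December 20, 2002 + 96 days = March 26, 2003.
From June 10, 2001 through September 12, 2001 inclusive is 95 days; tolling adds 95 days: March 26, 2003 + 95 days = June 29, 2003.
Tolling adds 99 days: June 29, 2003 + 99 days = October 6, 2003.
October 6, 2003 is a Monday and not a day on which Northgate Logistics's offices are closed, so no extension applies.
The deadline is October 6, 2003; from October 6, 2003 to November 8, 2003 is 33 days.

33 days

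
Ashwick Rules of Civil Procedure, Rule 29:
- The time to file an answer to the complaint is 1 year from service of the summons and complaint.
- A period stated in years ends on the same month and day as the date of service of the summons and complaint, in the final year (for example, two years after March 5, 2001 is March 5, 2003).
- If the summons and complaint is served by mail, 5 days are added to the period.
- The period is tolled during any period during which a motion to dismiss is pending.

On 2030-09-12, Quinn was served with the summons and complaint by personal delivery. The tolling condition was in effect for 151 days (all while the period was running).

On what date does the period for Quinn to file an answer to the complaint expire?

1 year after 2030-09-12 is September 12, 2031.
Service was not by mail, so no mail extension applies.
Tolling adds 151 days: September 12, 2031 + 151 days = February 10, 2032.

February 10, 2032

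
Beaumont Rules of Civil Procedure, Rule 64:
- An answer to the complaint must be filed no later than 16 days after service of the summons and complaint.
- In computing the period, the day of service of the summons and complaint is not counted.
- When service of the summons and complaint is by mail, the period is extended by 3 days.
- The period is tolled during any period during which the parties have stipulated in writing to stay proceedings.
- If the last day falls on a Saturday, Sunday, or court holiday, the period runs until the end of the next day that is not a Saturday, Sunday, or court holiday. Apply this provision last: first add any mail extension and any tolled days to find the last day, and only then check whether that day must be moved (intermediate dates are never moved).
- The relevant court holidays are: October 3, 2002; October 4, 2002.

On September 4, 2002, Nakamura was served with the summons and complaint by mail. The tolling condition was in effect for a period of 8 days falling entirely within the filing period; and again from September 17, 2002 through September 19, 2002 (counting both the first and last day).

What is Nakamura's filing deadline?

16 days after September 4, 2002 is September 20, 2002.
Service was by mail, adding 3 days: September 20, 2002 + 3 days = September 23, 2002.
Tolling adds 8 days: September 23, 2002 + 8 days = October 1, 2002.
From September 17, 2002 through September 19, 2002 inclusive is 3 days; tolling adds 3 days: October 1, 2002 + 3 days = October 4, 2002.
October 4, 2002 is a listed holiday; October 5, 2002 is Saturday; October 6, 2002 is Sunday. The next qualifying day is October 7, 2002.

October 7, 2002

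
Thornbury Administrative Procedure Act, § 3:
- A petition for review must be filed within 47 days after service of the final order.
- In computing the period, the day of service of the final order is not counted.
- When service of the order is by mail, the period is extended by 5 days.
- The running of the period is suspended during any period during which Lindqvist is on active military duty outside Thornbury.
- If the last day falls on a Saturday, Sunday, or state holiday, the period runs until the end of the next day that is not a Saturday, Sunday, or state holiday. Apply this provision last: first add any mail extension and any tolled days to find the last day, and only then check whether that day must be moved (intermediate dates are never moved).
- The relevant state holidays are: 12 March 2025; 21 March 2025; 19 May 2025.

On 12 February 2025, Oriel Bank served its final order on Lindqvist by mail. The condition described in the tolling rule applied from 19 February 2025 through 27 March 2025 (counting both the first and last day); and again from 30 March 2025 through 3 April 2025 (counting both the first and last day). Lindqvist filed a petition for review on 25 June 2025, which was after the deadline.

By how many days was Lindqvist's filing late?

36 days

47 days after 12 February 2025 is March 31, 2025.
Service was by mail, adding 5 days: March 31, 2025 + 5 days = April 5, 2025.
From February 19, 2025 through March 27, 2025 inclusive is 37 days; tolling adds 37 days: April 5, 2025 + 37 days = May 12, 2025.
From March 30, 2025 through April 3, 2025 inclusive is 5 days; tolling adds 5 days: May 12, 2025 + 5 days = May 17, 2025.
May 17, 2025 is Saturday; May 18, 2025 is Sunday; May 19, 2025 is a listed holiday. The next qualifying day is May 20, 2025.
The deadline is May 20, 2025; from May 20, 2025 to June 25, 2025 is 36 days.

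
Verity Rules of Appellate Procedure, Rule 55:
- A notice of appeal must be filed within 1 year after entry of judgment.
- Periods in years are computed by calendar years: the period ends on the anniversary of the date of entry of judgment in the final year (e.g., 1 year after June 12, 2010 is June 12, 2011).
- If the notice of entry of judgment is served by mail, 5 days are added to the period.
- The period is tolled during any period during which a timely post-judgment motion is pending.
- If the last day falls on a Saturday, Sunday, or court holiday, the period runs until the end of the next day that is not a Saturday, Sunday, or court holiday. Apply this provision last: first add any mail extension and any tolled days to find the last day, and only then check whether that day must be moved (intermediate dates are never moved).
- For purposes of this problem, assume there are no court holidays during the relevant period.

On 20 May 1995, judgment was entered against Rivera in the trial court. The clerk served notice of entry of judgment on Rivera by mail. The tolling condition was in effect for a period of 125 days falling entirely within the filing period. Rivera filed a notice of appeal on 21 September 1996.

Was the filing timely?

1 year after 20 May 1995 is May 20, 1996.
Service was by mail, adding 5 days: May 20, 1996 + 5 days = May 25, 1996.
Tolling adds 125 days: May 25, 1996 + 125 days = September 27, 1996.
September 27, 1996 is a Friday and not a court holiday, so no extension applies.
The deadline is September 27, 1996; the filing on September 21, 1996 is on or before that date.

Yes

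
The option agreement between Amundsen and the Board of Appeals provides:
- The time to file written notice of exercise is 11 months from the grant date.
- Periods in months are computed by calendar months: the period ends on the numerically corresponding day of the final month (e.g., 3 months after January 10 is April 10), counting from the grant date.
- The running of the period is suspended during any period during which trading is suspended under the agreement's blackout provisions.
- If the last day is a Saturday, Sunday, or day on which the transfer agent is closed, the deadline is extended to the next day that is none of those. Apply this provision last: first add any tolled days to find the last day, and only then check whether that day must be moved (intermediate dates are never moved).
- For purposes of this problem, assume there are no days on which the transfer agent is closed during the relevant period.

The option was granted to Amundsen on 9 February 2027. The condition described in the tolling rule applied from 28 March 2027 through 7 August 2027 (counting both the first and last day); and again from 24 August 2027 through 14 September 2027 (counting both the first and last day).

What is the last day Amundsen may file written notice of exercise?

June 12, 2028

11 months after 9 February 2027 is January 9, 2028.
From March 28, 2027 through August 7, 2027 inclusive is 133 days; tolling adds 133 days: January 9, 2028 + 133 days = May 21, 2028.
From August 24, 2027 through September 14, 2027 inclusive is 22 days; tolling adds 22 days: May 21, 2028 + 22 days = June 12, 2028.
June 12, 2028 is a Monday and not a day on which the transfer agent is closed, so no extension applies.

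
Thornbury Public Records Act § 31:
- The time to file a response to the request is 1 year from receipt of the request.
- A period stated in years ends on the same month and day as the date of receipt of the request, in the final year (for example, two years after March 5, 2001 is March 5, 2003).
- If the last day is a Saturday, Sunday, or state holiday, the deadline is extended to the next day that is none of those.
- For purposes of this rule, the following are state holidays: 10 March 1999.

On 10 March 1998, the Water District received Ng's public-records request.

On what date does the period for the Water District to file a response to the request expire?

March 11, 1999

1 year after 10 March 1998 is March 10, 1999.
March 10, 1999 is a listed holiday. The next qualifying day is March 11, 1999.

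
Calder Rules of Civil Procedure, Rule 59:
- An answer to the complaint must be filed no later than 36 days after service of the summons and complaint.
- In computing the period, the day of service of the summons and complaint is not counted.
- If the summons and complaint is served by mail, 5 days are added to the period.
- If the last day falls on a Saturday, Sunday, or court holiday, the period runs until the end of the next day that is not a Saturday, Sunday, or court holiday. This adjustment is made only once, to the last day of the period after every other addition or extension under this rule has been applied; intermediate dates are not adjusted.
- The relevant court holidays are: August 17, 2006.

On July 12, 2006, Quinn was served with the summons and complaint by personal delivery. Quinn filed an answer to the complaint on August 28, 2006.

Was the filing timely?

36 days after July 12, 2006 is August 17, 2006.
Service was not by mail, so no mail extension applies.
August 17, 2006 is a listed holiday. The next qualifying day is August 18, 2006.
The deadline is August 18, 2006; the filing on August 28, 2006 is after that date.

No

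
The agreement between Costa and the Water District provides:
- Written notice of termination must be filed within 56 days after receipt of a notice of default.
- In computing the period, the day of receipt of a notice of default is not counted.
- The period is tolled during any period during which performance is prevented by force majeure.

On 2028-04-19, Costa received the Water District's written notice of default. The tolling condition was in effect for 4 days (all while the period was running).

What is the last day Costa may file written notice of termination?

56 days after 2028-04-19 is June 14, 2028.
Tolling adds 4 days: June 14, 2028 + 4 days = June 18, 2028.

June 18, 2028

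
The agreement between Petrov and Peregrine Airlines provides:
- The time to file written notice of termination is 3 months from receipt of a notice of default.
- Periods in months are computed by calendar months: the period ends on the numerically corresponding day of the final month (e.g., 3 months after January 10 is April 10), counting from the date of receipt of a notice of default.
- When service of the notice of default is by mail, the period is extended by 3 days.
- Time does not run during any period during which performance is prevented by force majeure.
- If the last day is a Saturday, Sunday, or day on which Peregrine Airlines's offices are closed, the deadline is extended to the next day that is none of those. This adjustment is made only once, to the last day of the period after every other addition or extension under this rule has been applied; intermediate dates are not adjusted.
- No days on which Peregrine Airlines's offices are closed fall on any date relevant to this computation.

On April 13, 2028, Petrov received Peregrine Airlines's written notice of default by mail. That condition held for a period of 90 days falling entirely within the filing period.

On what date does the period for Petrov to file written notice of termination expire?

October 16, 2028

3 months after April 13, 2028 is July 13, 2028.
Service was by mail, adding 3 days: July 13, 2028 + 3 days = July 16, 2028.
Tolling adds 90 days: July 16, 2028 + 90 days = October 14, 2028.
October 14, 2028 is Saturday; October 15, 2028 is Sunday. The next qualifying day is October 16, 2028.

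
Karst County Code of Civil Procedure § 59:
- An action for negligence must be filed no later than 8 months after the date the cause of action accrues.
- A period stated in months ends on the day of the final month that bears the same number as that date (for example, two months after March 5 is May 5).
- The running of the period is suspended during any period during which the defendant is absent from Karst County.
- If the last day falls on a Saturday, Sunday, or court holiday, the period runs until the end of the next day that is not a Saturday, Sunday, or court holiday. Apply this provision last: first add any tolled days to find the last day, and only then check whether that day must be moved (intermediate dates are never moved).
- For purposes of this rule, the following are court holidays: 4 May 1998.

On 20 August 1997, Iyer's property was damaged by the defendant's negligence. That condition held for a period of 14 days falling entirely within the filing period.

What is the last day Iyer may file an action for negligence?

8 months after 20 August 1997 is April 20, 1998.
Tolling adds 14 days: April 20, 1998 + 14 days = May 4, 1998.
May 4, 1998 is a listed holiday. The next qualifying day is May 5, 1998.

May 5, 1998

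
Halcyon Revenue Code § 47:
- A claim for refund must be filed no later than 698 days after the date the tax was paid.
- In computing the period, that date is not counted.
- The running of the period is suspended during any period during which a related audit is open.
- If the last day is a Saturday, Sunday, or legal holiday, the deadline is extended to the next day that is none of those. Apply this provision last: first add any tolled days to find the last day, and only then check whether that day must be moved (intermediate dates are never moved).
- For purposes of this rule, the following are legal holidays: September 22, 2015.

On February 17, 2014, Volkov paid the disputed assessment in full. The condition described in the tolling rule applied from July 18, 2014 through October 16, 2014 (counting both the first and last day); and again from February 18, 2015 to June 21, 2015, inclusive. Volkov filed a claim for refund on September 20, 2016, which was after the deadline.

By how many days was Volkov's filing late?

698 days after February 17, 2014 is January 16, 2016.
From July 18, 2014 through October 16, 2014 inclusive is 91 days; tolling adds 91 days: January 16, 2016 + 91 days = April 16, 2016.
From February 18, 2015 through June 21, 2015 inclusive is 124 days; tolling adds 124 days: April 16, 2016 + 124 days = August 18, 2016.
August 18, 2016 is a Thursday and not a legal holiday, so no extension applies.
The deadline is August 18, 2016; from August 18, 2016 to September 20, 2016 is 33 days.

33 days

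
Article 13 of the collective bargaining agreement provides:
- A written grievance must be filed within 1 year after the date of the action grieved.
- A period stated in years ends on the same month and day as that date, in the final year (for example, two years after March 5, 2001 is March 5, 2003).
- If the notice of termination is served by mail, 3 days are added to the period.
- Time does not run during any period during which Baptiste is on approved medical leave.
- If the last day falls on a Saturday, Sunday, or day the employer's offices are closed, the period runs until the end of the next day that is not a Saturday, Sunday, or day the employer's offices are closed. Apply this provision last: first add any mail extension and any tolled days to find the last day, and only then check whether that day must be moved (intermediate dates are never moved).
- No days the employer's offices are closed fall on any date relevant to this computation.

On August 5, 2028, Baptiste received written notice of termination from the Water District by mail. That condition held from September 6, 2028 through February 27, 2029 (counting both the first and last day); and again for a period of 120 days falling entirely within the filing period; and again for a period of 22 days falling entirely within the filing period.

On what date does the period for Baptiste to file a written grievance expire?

1 year after August 5, 2028 is August 5, 2029.
Service was by mail, adding 3 days: August 5, 2029 + 3 days = August 8, 2029.
From September 6, 2028 through February 27, 2029 inclusive is 175 days; tolling adds 175 days: August 8, 2029 + 175 days = January 30, 2030.
Tolling adds 120 days: January 30, 2030 + 120 days = May 30, 2030.
Tolling adds 22 days: May 30, 2030 + 22 days = June 21, 2030.
June 21, 2030 is a Friday and not a day the employer's offices are closed, so no extension applies.

June 21, 2030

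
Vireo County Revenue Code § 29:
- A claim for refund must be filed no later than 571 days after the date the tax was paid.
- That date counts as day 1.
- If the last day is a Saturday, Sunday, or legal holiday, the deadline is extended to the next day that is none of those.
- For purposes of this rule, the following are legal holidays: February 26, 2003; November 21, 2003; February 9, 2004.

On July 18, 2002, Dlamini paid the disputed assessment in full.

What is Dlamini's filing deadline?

February 10, 2004

Counting July 18, 2002 as day 1, day 571 is February 8, 2004.
February 8, 2004 is Sunday; February 9, 2004 is a listed holiday. The next qualifying day is February 10, 2004.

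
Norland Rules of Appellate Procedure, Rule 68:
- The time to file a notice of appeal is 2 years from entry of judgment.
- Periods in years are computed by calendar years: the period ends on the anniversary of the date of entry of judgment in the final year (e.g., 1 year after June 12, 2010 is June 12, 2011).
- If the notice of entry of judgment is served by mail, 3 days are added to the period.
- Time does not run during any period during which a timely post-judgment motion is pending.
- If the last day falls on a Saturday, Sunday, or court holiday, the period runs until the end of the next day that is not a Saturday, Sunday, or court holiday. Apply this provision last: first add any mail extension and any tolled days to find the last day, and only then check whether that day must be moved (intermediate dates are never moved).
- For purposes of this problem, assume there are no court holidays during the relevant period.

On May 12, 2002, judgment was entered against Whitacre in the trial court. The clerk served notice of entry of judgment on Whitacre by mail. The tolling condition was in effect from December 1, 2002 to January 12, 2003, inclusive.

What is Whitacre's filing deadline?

June 28, 2004

2 years after May 12, 2002 is May 12, 2004.
Service was by mail, adding 3 days: May 12, 2004 + 3 days = May 15, 2004.
From December 1, 2002 through January 12, 2003 inclusive is 43 days; tolling adds 43 days: May 15, 2004 + 43 days = June 27, 2004.
June 27, 2004 is Sunday. The next qualifying day is June 28, 2004.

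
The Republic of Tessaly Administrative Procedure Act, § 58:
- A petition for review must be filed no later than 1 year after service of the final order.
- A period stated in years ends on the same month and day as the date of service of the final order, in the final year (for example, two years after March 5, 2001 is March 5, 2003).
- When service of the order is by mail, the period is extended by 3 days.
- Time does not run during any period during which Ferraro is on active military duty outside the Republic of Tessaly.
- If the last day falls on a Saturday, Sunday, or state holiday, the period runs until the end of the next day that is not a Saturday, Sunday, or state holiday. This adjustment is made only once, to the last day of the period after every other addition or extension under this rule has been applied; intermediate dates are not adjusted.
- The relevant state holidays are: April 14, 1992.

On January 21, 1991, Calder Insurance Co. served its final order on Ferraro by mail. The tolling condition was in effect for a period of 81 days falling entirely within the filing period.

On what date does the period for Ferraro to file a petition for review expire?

1 year after January 21, 1991 is January 21, 1992.
Service was by mail, adding 3 days: January 21, 1992 + 3 days = January 24, 1992.
Tolling adds 81 days: January 24, 1992 + 81 days = April 14, 1992.
April 14, 1992 is a listed holiday. The next qualifying day is April 15, 1992.

April 15, 1992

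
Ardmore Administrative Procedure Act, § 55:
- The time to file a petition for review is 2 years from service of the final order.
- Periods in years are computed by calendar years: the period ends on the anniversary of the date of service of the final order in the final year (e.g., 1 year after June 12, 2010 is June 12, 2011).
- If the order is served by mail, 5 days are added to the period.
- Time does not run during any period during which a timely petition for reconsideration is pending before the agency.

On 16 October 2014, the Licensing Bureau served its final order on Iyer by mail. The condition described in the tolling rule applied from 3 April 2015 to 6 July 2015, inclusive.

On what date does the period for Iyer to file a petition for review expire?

2 years after 16 October 2014 is October 16, 2016.
Service was by mail, adding 5 days: October 16, 2016 + 5 days = October 21, 2016.
From April 3, 2015 through July 6, 2015 inclusive is 95 days; tolling adds 95 days: October 21, 2016 + 95 days = January 24, 2017.

January 24, 2017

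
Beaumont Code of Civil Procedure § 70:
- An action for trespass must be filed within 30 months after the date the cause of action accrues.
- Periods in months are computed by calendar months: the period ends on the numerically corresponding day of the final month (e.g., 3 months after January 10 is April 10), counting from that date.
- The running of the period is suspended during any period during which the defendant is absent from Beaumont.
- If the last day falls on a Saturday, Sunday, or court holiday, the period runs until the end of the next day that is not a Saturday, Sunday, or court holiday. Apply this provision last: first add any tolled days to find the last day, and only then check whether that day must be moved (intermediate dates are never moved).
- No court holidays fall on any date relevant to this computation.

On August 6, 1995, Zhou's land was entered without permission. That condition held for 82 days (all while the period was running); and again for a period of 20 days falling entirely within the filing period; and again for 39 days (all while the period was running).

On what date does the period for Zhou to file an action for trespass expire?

June 29, 1998

30 months after August 6, 1995 is February 6, 1998.
Tolling adds 82 days: February 6, 1998 + 82 days = April 29, 1998.
Tolling adds 20 days: April 29, 1998 + 20 days = May 19, 1998.
Tolling adds 39 days: May 19, 1998 + 39 days = June 27, 1998.
June 27, 1998 is Saturday; June 28, 1998 is Sunday. The next qualifying day is June 29, 1998.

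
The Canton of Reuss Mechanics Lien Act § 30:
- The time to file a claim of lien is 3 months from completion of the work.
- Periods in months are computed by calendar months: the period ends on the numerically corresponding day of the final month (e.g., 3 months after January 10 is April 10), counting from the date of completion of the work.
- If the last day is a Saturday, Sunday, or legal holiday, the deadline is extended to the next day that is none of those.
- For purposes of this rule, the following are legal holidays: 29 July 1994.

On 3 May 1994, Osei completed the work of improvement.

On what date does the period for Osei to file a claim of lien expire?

3 months after 3 May 1994 is August 3, 1994.
August 3, 1994 is a Wednesday and not a legal holiday, so no extension applies.

August 3, 1994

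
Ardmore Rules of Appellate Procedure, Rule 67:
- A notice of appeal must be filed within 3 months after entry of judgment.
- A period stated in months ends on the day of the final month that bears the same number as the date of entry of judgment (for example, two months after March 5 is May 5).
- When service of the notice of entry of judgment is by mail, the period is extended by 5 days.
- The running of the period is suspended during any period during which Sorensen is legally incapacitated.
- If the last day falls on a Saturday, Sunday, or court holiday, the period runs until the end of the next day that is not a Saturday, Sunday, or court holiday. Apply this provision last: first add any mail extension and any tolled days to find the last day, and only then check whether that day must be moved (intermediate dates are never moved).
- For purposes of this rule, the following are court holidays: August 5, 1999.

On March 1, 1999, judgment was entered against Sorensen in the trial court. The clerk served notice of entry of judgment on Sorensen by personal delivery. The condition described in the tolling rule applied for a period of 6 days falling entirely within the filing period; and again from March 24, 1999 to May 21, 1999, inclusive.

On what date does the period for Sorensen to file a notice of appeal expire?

August 6, 1999

3 months after March 1, 1999 is June 1, 1999.
Service was not by mail, so no mail extension applies.
Tolling adds 6 days: June 1, 1999 + 6 days = June 7, 1999.
From March 24, 1999 through May 21, 1999 inclusive is 59 days; tolling adds 59 days: June 7, 1999 + 59 days = August 5, 1999.
August 5, 1999 is a listed holiday. The next qualifying day is August 6, 1999.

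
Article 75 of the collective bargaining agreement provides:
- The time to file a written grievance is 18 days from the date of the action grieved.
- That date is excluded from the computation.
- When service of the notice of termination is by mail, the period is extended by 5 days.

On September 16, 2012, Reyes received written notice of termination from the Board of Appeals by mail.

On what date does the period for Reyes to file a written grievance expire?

October 9, 2012

18 days after September 16, 2012 is October 4, 2012.
Service was by mail, adding 5 days: October 4, 2012 + 5 days = October 9, 2012.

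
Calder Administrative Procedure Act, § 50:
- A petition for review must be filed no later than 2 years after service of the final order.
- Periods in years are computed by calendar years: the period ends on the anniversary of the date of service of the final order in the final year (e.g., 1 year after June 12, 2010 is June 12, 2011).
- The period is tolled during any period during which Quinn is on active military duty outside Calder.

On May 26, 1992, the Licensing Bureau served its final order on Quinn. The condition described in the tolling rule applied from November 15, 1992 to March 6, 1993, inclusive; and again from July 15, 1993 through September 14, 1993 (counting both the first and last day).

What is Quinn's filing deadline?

2 years after May 26, 1992 is May 26, 1994.
From November 15, 1992 through March 6, 1993 inclusive is 112 days; tolling adds 112 days: May 26, 1994 + 112 days = September 15, 1994.
From July 15, 1993 through September 14, 1993 inclusive is 62 days; tolling adds 62 days: September 15, 1994 + 62 days = November 16, 1994.

November 16, 1994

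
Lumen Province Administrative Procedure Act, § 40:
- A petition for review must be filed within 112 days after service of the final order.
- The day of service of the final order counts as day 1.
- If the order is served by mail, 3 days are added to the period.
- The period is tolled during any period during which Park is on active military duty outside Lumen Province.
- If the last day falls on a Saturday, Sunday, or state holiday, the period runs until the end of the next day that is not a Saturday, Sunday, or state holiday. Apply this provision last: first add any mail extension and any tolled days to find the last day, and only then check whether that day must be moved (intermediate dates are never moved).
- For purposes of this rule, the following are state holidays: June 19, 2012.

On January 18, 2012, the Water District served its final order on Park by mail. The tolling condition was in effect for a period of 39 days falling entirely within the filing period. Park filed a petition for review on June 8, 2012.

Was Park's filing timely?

Yes

Counting January 18, 2012 as day 1, day 112 is May 8, 2012.
Service was by mail, adding 3 days: May 8, 2012 + 3 days = May 11, 2012.
Tolling adds 39 days: May 11, 2012 + 39 days = June 19, 2012.
June 19, 2012 is a listed holiday. The next qualifying day is June 20, 2012.
The deadline is June 20, 2012; the filing on June 8, 2012 is on or before that date.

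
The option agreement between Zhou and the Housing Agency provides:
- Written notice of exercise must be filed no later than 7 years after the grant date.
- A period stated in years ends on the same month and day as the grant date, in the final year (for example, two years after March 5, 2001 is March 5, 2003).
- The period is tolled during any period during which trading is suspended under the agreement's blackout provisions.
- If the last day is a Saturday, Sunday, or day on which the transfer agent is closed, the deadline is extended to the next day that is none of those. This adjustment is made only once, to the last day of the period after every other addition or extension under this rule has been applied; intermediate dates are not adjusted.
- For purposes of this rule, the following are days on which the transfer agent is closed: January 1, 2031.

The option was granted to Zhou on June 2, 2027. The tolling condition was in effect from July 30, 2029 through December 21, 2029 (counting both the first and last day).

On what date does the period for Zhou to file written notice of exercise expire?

7 years after June 2, 2027 is June 2, 2034.
From July 30, 2029 through December 21, 2029 inclusive is 145 days; tolling adds 145 days: June 2, 2034 + 145 days = October 25, 2034.
October 25, 2034 is a Wednesday and not a day on which the transfer agent is closed, so no extension applies.

October 25, 2034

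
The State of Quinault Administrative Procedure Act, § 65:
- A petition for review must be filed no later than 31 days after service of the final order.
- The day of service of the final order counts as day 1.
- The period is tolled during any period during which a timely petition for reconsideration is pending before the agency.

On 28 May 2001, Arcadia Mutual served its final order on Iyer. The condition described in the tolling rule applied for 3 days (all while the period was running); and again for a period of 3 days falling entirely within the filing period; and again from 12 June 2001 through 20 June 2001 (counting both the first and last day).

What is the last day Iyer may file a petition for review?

Counting 28 May 2001 as day 1, day 31 is June 27, 2001.
Tolling adds 3 days: June 27, 2001 + 3 days = June 30, 2001.
Tolling adds 3 days: June 30, 2001 + 3 days = July 3, 2001.
From June 12, 2001 through June 20, 2001 inclusive is 9 days; tolling adds 9 days: July 3, 2001 + 9 days = July 12, 2001.

July 12, 2001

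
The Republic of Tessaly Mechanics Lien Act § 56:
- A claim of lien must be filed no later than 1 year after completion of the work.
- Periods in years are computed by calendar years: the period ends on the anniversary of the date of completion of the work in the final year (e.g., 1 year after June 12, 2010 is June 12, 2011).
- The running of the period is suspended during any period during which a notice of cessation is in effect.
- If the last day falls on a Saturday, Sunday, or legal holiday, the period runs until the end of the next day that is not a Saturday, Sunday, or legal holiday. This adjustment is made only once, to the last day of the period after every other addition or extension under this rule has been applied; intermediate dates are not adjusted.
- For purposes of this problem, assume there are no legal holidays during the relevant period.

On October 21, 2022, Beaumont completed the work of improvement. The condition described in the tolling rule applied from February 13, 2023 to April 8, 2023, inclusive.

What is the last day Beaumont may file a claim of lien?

December 15, 2023

1 year after October 21, 2022 is October 21, 2023.
From February 13, 2023 through April 8, 2023 inclusive is 55 days; tolling adds 55 days: October 21, 2023 + 55 days = December 15, 2023.
December 15, 2023 is a Friday and not a legal holiday, so no extension applies.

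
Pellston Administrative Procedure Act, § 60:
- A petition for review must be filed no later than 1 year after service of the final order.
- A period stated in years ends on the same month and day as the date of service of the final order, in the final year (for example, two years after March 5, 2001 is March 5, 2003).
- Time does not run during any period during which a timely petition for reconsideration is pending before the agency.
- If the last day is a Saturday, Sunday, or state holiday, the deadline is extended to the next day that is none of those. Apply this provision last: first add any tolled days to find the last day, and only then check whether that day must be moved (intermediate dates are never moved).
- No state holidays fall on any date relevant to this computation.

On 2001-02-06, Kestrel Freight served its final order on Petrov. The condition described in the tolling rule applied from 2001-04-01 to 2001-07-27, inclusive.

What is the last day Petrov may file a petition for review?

1 year after 2001-02-06 is February 6, 2002.
From April 1, 2001 through July 27, 2001 inclusive is 118 days; tolling adds 118 days: February 6, 2002 + 118 days = June 4, 2002.
June 4, 2002 is a Tuesday and not a state holiday, so no extension applies.

June 4, 2002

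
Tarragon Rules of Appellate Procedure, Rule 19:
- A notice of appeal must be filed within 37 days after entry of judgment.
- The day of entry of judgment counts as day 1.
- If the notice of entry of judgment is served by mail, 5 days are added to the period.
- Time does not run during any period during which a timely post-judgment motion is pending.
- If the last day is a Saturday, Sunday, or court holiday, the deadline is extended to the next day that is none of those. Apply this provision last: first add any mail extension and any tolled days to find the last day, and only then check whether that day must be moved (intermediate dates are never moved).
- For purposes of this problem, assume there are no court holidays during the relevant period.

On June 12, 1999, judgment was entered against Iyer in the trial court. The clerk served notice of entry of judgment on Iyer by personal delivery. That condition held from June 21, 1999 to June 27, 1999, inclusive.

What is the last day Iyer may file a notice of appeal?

Counting June 12, 1999 as day 1, day 37 is July 18, 1999.
Service was not by mail, so no mail extension applies.
From June 21, 1999 through June 27, 1999 inclusive is 7 days; tolling adds 7 days: July 18, 1999 + 7 days = July 25, 1999.
July 25, 1999 is Sunday. The next qualifying day is July 26, 1999.

July 26, 1999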